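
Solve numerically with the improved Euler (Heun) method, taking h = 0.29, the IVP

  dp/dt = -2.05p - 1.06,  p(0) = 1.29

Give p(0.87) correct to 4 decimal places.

-0.1604

Heun: k1 = f(t_n, p_n); k2 = f(t_n + h, p_n + h·k1); p_{n+1} = p_n + (h/2)·(k1 + k2).
t=0.000000, p=1.290000:
  k1 = f(0.000000, 1.290000) = -3.704500
  k2 = f(0.290000, 0.215695) = -1.502175
  p ← 1.290000 + (0.29/2)·(-3.704500 + (-1.502175)) = 0.535032
t=0.290000, p=0.535032:
  k1 = f(0.290000, 0.535032) = -2.156816
  k2 = f(0.580000, -0.090444) = -0.874589
  p ← 0.535032 + (0.29/2)·(-2.156816 + (-0.874589)) = 0.095478
t=0.580000, p=0.095478:
  k1 = f(0.580000, 0.095478) = -1.255731
  k2 = f(0.870000, -0.268683) = -0.509199
  p ← 0.095478 + (0.29/2)·(-1.255731 + (-0.509199)) = -0.160436
p(0.87) ≈ -0.1604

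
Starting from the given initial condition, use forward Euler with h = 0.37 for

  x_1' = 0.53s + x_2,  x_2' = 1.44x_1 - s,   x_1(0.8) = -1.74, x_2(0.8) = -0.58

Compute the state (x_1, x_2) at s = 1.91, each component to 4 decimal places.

-3.1151, -4.9546

Euler on (x_1,x_2): x_1_{n+1} = x_1_n + h·x_1', x_2_{n+1} = x_2_n + h·x_2'.
0.800000: (-1.740000, -0.580000); f=(-0.156000, -3.305600) → (-1.797720, -1.803072)
1.170000: (-1.797720, -1.803072); f=(-1.182972, -3.758717) → (-2.235420, -3.193797)
1.540000: (-2.235420, -3.193797); f=(-2.377597, -4.759004) → (-3.115131, -4.954629)
(x_1(1.91), x_2(1.91)) ≈ (-3.1151, -4.9546)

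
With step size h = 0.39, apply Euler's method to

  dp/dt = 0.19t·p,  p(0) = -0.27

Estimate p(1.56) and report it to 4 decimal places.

-0.3193

Euler: p_{n+1} = p_n + h·f(t_n, p_n).
t=0.000000, p=-0.270000: f=0.000000 → p ← -0.270000 + 0.39·0.000000 = -0.270000
t=0.390000, p=-0.270000: f=-0.020007 → p ← -0.270000 + 0.39·(-0.020007) = -0.277803
t=0.780000, p=-0.277803: f=-0.041170 → p ← -0.277803 + 0.39·(-0.041170) = -0.293859
t=1.170000, p=-0.293859: f=-0.065325 → p ← -0.293859 + 0.39·(-0.065325) = -0.319336
p(1.56) ≈ -0.3193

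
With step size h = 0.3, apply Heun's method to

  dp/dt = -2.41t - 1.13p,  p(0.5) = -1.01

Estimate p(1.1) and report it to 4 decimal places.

Heun: k1 = f(t_n, p_n); k2 = f(t_n + h, p_n + h·k1); p_{n+1} = p_n + (h/2)·(k1 + k2).
t=0.500000, p=-1.010000:
  k1 = f(0.500000, -1.010000) = -0.063700
  k2 = f(0.800000, -1.029110) = -0.765106
  p ← -1.010000 + (0.3/2)·(-0.063700 + (-0.765106)) = -1.134321
t=0.800000, p=-1.134321:
  k1 = f(0.800000, -1.134321) = -0.646217
  k2 = f(1.100000, -1.328186) = -1.150150
  p ← -1.134321 + (0.3/2)·(-0.646217 + (-1.150150)) = -1.403776
p(1.1) ≈ -1.4038

-1.4038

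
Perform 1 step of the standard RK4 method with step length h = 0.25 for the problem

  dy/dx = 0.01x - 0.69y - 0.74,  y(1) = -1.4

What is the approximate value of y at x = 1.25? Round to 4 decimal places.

-1.3455

RK4: k1 = f(x_n, y_n); k2 = f(x_n + h/2, y_n + (h/2)·k1); k3 = f(x_n + h/2, y_n + (h/2)·k2); k4 = f(x_n + h, y_n + h·k3); y_{n+1} = y_n + (h/6)·(k1 + 2k2 + 2k3 + k4).
x=1.000000, y=-1.400000:
  k1 = f(1.000000, -1.400000) = 0.236000
  k2 = f(1.125000, -1.370500) = 0.216895
  k3 = f(1.125000, -1.372888) = 0.218543
  k4 = f(1.250000, -1.345364) = 0.200801
  y ← -1.400000 + (0.25/6)·(k1 + 2k2 + 2k3 + k4) = -1.345513
y(1.25) ≈ -1.3455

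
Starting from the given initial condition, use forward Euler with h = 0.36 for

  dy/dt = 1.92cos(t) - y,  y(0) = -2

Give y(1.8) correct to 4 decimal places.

0.5823

Euler: y_{n+1} = y_n + h·f(t_n, y_n).
t=0.000000, y=-2.000000: f=3.920000 → y ← -2.000000 + 0.36·3.920000 = -0.588800
t=0.360000, y=-0.588800: f=2.385722 → y ← -0.588800 + 0.36·2.385722 = 0.270060
t=0.720000, y=0.270060: f=1.173407 → y ← 0.270060 + 0.36·1.173407 = 0.692486
t=1.080000, y=0.692486: f=0.212464 → y ← 0.692486 + 0.36·0.212464 = 0.768973
t=1.440000, y=0.768973: f=-0.518560 → y ← 0.768973 + 0.36·(-0.518560) = 0.582292
y(1.8) ≈ 0.5823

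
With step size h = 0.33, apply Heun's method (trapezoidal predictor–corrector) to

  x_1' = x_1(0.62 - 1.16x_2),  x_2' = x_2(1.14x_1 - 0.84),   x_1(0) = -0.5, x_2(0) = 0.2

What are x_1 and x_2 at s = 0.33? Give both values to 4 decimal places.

Heun on (x_1,x_2): k1 = f(s_n, state_n); k2 = f(s_n + h, state_n + h·k1); state_{n+1} = state_n + (h/2)·(k1 + k2).
0.000000: (-0.500000, 0.200000)
  k1 = (-0.194000, -0.282000)
  predictor → (-0.564020, 0.106940)
  k2 = (-0.279725, -0.158590)
  → (-0.578165, 0.127303)
(x_1(0.33), x_2(0.33)) ≈ (-0.5782, 0.1273)

-0.5782, 0.1273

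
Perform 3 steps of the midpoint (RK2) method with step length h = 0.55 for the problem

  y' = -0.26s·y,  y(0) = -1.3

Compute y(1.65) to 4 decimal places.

Midpoint: k1 = f(s_n, y_n); k2 = f(s_n + h/2, y_n + (h/2)·k1); y_{n+1} = y_n + h·k2.
s=0.000000, y=-1.300000:
  k1 = f(0.000000, -1.300000) = 0.000000
  k2 = f(0.275000, -1.300000) = 0.092950
  y ← -1.300000 + 0.55·0.092950 = -1.248878
s=0.550000, y=-1.248878:
  k1 = f(0.550000, -1.248878) = 0.178589
  k2 = f(0.825000, -1.199765) = 0.257350
  y ← -1.248878 + 0.55·0.257350 = -1.107335
s=1.100000, y=-1.107335:
  k1 = f(1.100000, -1.107335) = 0.316698
  k2 = f(1.375000, -1.020243) = 0.364737
  y ← -1.107335 + 0.55·0.364737 = -0.906730
y(1.65) ≈ -0.9067

-0.9067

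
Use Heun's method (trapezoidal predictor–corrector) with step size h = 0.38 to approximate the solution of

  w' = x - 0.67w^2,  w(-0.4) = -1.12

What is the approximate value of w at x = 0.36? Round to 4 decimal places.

-2.7165

Heun: k1 = f(x_n, w_n); k2 = f(x_n + h, w_n + h·k1); w_{n+1} = w_n + (h/2)·(k1 + k2).
x=-0.400000, w=-1.120000:
  k1 = f(-0.400000, -1.120000) = -1.240448
  k2 = f(-0.020000, -1.591370) = -1.716748
  w ← -1.120000 + (0.38/2)·(-1.240448 + (-1.716748)) = -1.681867
x=-0.020000, w=-1.681867:
  k1 = f(-0.020000, -1.681867) = -1.915214
  k2 = f(0.360000, -2.409648) = -3.530292
  w ← -1.681867 + (0.38/2)·(-1.915214 + (-3.530292)) = -2.716513
w(0.36) ≈ -2.7165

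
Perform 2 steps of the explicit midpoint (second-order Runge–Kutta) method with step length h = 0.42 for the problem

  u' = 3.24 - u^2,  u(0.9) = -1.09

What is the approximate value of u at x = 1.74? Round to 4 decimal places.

Midpoint: k1 = f(x_n, u_n); k2 = f(x_n + h/2, u_n + (h/2)·k1); u_{n+1} = u_n + h·k2.
x=0.900000, u=-1.090000:
  k1 = f(0.900000, -1.090000) = 2.051900
  k2 = f(1.110000, -0.659101) = 2.805586
  u ← -1.090000 + 0.42·2.805586 = 0.088346
x=1.320000, u=0.088346:
  k1 = f(1.320000, 0.088346) = 3.232195
  k2 = f(1.530000, 0.767107) = 2.651547
  u ← 0.088346 + 0.42·2.651547 = 1.201996
u(1.74) ≈ 1.2020

1.2020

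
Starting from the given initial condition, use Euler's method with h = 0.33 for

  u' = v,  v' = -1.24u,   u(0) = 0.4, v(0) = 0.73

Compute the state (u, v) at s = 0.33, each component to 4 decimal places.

Euler on (u,v): u_{n+1} = u_n + h·u', v_{n+1} = v_n + h·v'.
0.000000: (0.400000, 0.730000); f=(0.730000, -0.496000) → (0.640900, 0.566320)
(u(0.33), v(0.33)) ≈ (0.6409, 0.5663)

0.6409, 0.5663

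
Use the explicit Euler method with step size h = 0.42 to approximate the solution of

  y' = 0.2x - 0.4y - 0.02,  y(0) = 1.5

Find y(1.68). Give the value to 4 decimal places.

Euler: y_{n+1} = y_n + h·f(x_n, y_n).
x=0.000000, y=1.500000: f=-0.620000 → y ← 1.500000 + 0.42·(-0.620000) = 1.239600
x=0.420000, y=1.239600: f=-0.431840 → y ← 1.239600 + 0.42·(-0.431840) = 1.058227
x=0.840000, y=1.058227: f=-0.275291 → y ← 1.058227 + 0.42·(-0.275291) = 0.942605
x=1.260000, y=0.942605: f=-0.145042 → y ← 0.942605 + 0.42·(-0.145042) = 0.881687
y(1.68) ≈ 0.8817

0.8817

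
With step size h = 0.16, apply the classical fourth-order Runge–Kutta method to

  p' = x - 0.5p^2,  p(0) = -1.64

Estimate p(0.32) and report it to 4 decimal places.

RK4: k1 = f(x_n, p_n); k2 = f(x_n + h/2, p_n + (h/2)·k1); k3 = f(x_n + h/2, p_n + (h/2)·k2); k4 = f(x_n + h, p_n + h·k3); p_{n+1} = p_n + (h/6)·(k1 + 2k2 + 2k3 + k4).
x=0.000000, p=-1.640000:
  k1 = f(0.000000, -1.640000) = -1.344800
  k2 = f(0.080000, -1.747584) = -1.447025
  k3 = f(0.080000, -1.755762) = -1.461350
  k4 = f(0.160000, -1.873816) = -1.595593
  p ← -1.640000 + (0.16/6)·(k1 + 2k2 + 2k3 + k4) = -1.873524
x=0.160000, p=-1.873524:
  k1 = f(0.160000, -1.873524) = -1.595046
  k2 = f(0.240000, -2.001127) = -1.762256
  k3 = f(0.240000, -2.014504) = -1.789114
  k4 = f(0.320000, -2.159782) = -2.012329
  p ← -1.873524 + (0.16/6)·(k1 + 2k2 + 2k3 + k4) = -2.159127
p(0.32) ≈ -2.1591

-2.1591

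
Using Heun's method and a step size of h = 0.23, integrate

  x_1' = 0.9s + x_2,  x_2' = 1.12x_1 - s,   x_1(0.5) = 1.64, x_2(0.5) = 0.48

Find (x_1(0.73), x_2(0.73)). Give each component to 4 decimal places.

Heun on (x_1,x_2): k1 = f(s_n, state_n); k2 = f(s_n + h, state_n + h·k1); state_{n+1} = state_n + (h/2)·(k1 + k2).
0.500000: (1.640000, 0.480000)
  k1 = (0.930000, 1.336800)
  predictor → (1.853900, 0.787464)
  k2 = (1.444464, 1.346368)
  → (1.913063, 0.788564)
(x_1(0.73), x_2(0.73)) ≈ (1.9131, 0.7886)

1.9131, 0.7886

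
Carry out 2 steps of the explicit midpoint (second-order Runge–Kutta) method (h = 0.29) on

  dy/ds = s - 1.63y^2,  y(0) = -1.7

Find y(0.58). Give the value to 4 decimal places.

-40.4654

Midpoint: k1 = f(s_n, y_n); k2 = f(s_n + h/2, y_n + (h/2)·k1); y_{n+1} = y_n + h·k2.
s=0.000000, y=-1.700000:
  k1 = f(0.000000, -1.700000) = -4.710700
  k2 = f(0.145000, -2.383051) = -9.111663
  y ← -1.700000 + 0.29·(-9.111663) = -4.342382
s=0.290000, y=-4.342382:
  k1 = f(0.290000, -4.342382) = -30.445743
  k2 = f(0.435000, -8.757015) = -124.562060
  y ← -4.342382 + 0.29·(-124.562060) = -40.465380
y(0.58) ≈ -40.4654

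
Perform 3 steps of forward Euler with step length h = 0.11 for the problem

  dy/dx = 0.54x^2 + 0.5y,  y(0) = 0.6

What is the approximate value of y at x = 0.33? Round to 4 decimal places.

Euler: y_{n+1} = y_n + h·f(x_n, y_n).
x=0.000000, y=0.600000: f=0.300000 → y ← 0.600000 + 0.11·0.300000 = 0.633000
x=0.110000, y=0.633000: f=0.323034 → y ← 0.633000 + 0.11·0.323034 = 0.668534
x=0.220000, y=0.668534: f=0.360403 → y ← 0.668534 + 0.11·0.360403 = 0.708178
y(0.33) ≈ 0.7082

0.7082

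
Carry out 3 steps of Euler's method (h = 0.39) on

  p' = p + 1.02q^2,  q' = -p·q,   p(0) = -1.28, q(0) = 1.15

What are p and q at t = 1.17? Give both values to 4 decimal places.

1.8431, 3.1266

Euler on (p,q): p_{n+1} = p_n + h·p', q_{n+1} = q_n + h·q'.
0.000000: (-1.280000, 1.150000); f=(0.068950, 1.472000) → (-1.253110, 1.724080)
0.390000: (-1.253110, 1.724080); f=(1.778791, 2.160461) → (-0.559381, 2.566660)
0.780000: (-0.559381, 2.566660); f=(6.160117, 1.435740) → (1.843065, 3.126599)
(p(1.17), q(1.17)) ≈ (1.8431, 3.1266)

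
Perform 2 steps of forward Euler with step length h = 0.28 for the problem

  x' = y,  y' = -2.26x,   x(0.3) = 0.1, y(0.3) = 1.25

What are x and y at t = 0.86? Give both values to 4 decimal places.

0.7823, 0.9020

Euler on (x,y): x_{n+1} = x_n + h·x', y_{n+1} = y_n + h·y'.
0.300000: (0.100000, 1.250000); f=(1.250000, -0.226000) → (0.450000, 1.186720)
0.580000: (0.450000, 1.186720); f=(1.186720, -1.017000) → (0.782282, 0.901960)
(x(0.86), y(0.86)) ≈ (0.7823, 0.9020)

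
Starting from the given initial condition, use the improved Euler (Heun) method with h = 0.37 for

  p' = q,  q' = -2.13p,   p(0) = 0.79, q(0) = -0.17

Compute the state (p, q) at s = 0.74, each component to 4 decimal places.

Heun on (p,q): k1 = f(s_n, state_n); k2 = f(s_n + h, state_n + h·k1); state_{n+1} = state_n + (h/2)·(k1 + k2).
0.000000: (0.790000, -0.170000)
  k1 = (-0.170000, -1.682700)
  predictor → (0.727100, -0.792599)
  k2 = (-0.792599, -1.548723)
  → (0.611919, -0.767813)
0.370000: (0.611919, -0.767813)
  k1 = (-0.767813, -1.303388)
  predictor → (0.327828, -1.250067)
  k2 = (-1.250067, -0.698274)
  → (0.238611, -1.138121)
(p(0.74), q(0.74)) ≈ (0.2386, -1.1381)

0.2386, -1.1381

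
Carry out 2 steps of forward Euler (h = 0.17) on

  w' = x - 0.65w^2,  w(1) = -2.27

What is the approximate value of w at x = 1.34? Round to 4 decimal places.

Euler: w_{n+1} = w_n + h·f(x_n, w_n).
x=1.000000, w=-2.270000: f=-2.349385 → w ← -2.270000 + 0.17·(-2.349385) = -2.669395
x=1.170000, w=-2.669395: f=-3.461687 → w ← -2.669395 + 0.17·(-3.461687) = -3.257882
w(1.34) ≈ -3.2579

-3.2579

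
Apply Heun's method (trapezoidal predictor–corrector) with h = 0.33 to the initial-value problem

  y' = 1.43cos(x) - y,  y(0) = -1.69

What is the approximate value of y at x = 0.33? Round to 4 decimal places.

-0.8430

Heun: k1 = f(x_n, y_n); k2 = f(x_n + h, y_n + h·k1); y_{n+1} = y_n + (h/2)·(k1 + k2).
x=0.000000, y=-1.690000:
  k1 = f(0.000000, -1.690000) = 3.120000
  k2 = f(0.330000, -0.660400) = 2.013241
  y ← -1.690000 + (0.33/2)·(3.120000 + 2.013241) = -0.843015
y(0.33) ≈ -0.8430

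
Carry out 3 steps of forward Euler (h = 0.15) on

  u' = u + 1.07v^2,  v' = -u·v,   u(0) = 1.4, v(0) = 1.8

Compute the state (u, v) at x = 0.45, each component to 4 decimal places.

3.3405, 0.5650

Euler on (u,v): u_{n+1} = u_n + h·u', v_{n+1} = v_n + h·v'.
0.000000: (1.400000, 1.800000); f=(4.866800, -2.520000) → (2.130020, 1.422000)
0.150000: (2.130020, 1.422000); f=(4.293650, -3.028888) → (2.774067, 0.967667)
0.300000: (2.774067, 0.967667); f=(3.775993, -2.684373) → (3.340466, 0.565011)
(u(0.45), v(0.45)) ≈ (3.3405, 0.5650)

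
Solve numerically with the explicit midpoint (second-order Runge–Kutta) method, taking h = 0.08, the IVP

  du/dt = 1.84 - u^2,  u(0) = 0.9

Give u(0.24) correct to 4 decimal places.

1.0969

Midpoint: k1 = f(t_n, u_n); k2 = f(t_n + h/2, u_n + (h/2)·k1); u_{n+1} = u_n + h·k2.
t=0.000000, u=0.900000:
  k1 = f(0.000000, 0.900000) = 1.030000
  k2 = f(0.040000, 0.941200) = 0.954143
  u ← 0.900000 + 0.08·0.954143 = 0.976331
t=0.080000, u=0.976331:
  k1 = f(0.080000, 0.976331) = 0.886777
  k2 = f(0.120000, 1.011802) = 0.816256
  u ← 0.976331 + 0.08·0.816256 = 1.041632
t=0.160000, u=1.041632:
  k1 = f(0.160000, 1.041632) = 0.755003
  k2 = f(0.200000, 1.071832) = 0.691176
  u ← 1.041632 + 0.08·0.691176 = 1.096926
u(0.24) ≈ 1.0969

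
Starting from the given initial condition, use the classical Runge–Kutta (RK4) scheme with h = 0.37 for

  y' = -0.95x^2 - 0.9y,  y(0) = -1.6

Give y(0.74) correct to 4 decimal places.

RK4: k1 = f(x_n, y_n); k2 = f(x_n + h/2, y_n + (h/2)·k1); k3 = f(x_n + h/2, y_n + (h/2)·k2); k4 = f(x_n + h, y_n + h·k3); y_{n+1} = y_n + (h/6)·(k1 + 2k2 + 2k3 + k4).
x=0.000000, y=-1.600000:
  k1 = f(0.000000, -1.600000) = 1.440000
  k2 = f(0.185000, -1.333600) = 1.167726
  k3 = f(0.185000, -1.383971) = 1.213060
  k4 = f(0.370000, -1.151168) = 0.905996
  y ← -1.600000 + (0.37/6)·(k1 + 2k2 + 2k3 + k4) = -1.161700
x=0.370000, y=-1.161700:
  k1 = f(0.370000, -1.161700) = 0.915475
  k2 = f(0.555000, -0.992337) = 0.600480
  k3 = f(0.555000, -1.050611) = 0.652926
  k4 = f(0.740000, -0.920117) = 0.307885
  y ← -1.161700 + (0.37/6)·(k1 + 2k2 + 2k3 + k4) = -0.931673
y(0.74) ≈ -0.9317

-0.9317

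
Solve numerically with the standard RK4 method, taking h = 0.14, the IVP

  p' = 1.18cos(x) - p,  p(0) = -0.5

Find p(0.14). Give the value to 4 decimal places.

-0.2810

RK4: k1 = f(x_n, p_n); k2 = f(x_n + h/2, p_n + (h/2)·k1); k3 = f(x_n + h/2, p_n + (h/2)·k2); k4 = f(x_n + h, p_n + h·k3); p_{n+1} = p_n + (h/6)·(k1 + 2k2 + 2k3 + k4).
x=0.000000, p=-0.500000:
  k1 = f(0.000000, -0.500000) = 1.680000
  k2 = f(0.070000, -0.382400) = 1.559510
  k3 = f(0.070000, -0.390834) = 1.567944
  k4 = f(0.140000, -0.280488) = 1.448943
  p ← -0.500000 + (0.14/6)·(k1 + 2k2 + 2k3 + k4) = -0.281043
p(0.14) ≈ -0.2810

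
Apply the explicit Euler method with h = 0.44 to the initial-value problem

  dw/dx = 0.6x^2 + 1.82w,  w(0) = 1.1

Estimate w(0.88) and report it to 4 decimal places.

Euler: w_{n+1} = w_n + h·f(x_n, w_n).
x=0.000000, w=1.100000: f=2.002000 → w ← 1.100000 + 0.44·2.002000 = 1.980880
x=0.440000, w=1.980880: f=3.721362 → w ← 1.980880 + 0.44·3.721362 = 3.618279
w(0.88) ≈ 3.6183

3.6183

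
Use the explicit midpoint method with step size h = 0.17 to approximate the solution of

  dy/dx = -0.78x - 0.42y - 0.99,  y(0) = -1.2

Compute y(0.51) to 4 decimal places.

-1.5182

Midpoint: k1 = f(x_n, y_n); k2 = f(x_n + h/2, y_n + (h/2)·k1); y_{n+1} = y_n + h·k2.
x=0.000000, y=-1.200000:
  k1 = f(0.000000, -1.200000) = -0.486000
  k2 = f(0.085000, -1.241310) = -0.534950
  y ← -1.200000 + 0.17·(-0.534950) = -1.290941
x=0.170000, y=-1.290941:
  k1 = f(0.170000, -1.290941) = -0.580405
  k2 = f(0.255000, -1.340276) = -0.625984
  y ← -1.290941 + 0.17·(-0.625984) = -1.397359
x=0.340000, y=-1.397359:
  k1 = f(0.340000, -1.397359) = -0.668309
  k2 = f(0.425000, -1.454165) = -0.710751
  y ← -1.397359 + 0.17·(-0.710751) = -1.518186
y(0.51) ≈ -1.5182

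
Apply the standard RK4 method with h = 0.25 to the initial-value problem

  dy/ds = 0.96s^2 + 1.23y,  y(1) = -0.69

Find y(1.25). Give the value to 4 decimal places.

-0.5854

RK4: k1 = f(s_n, y_n); k2 = f(s_n + h/2, y_n + (h/2)·k1); k3 = f(s_n + h/2, y_n + (h/2)·k2); k4 = f(s_n + h, y_n + h·k3); y_{n+1} = y_n + (h/6)·(k1 + 2k2 + 2k3 + k4).
s=1.000000, y=-0.690000:
  k1 = f(1.000000, -0.690000) = 0.111300
  k2 = f(1.125000, -0.676087) = 0.383412
  k3 = f(1.125000, -0.642073) = 0.425250
  k4 = f(1.250000, -0.583688) = 0.782064
  y ← -0.690000 + (0.25/6)·(k1 + 2k2 + 2k3 + k4) = -0.585388
y(1.25) ≈ -0.5854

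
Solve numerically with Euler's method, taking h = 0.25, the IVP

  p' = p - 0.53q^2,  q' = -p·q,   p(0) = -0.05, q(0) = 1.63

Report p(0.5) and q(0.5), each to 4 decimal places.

Euler on (p,q): p_{n+1} = p_n + h·p', q_{n+1} = q_n + h·q'.
0.000000: (-0.050000, 1.630000); f=(-1.458157, 0.081500) → (-0.414539, 1.650375)
0.250000: (-0.414539, 1.650375); f=(-1.858120, 0.684145) → (-0.879069, 1.821411)
(p(0.5), q(0.5)) ≈ (-0.8791, 1.8214)

-0.8791, 1.8214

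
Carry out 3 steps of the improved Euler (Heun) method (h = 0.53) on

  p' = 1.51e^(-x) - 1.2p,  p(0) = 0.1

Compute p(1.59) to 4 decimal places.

Heun: k1 = f(x_n, p_n); k2 = f(x_n + h, p_n + h·k1); p_{n+1} = p_n + (h/2)·(k1 + k2).
x=0.000000, p=0.100000:
  k1 = f(0.000000, 0.100000) = 1.390000
  k2 = f(0.530000, 0.836700) = -0.115246
  p ← 0.100000 + (0.53/2)·(1.390000 + (-0.115246)) = 0.437810
x=0.530000, p=0.437810:
  k1 = f(0.530000, 0.437810) = 0.363422
  k2 = f(1.060000, 0.630423) = -0.233360
  p ← 0.437810 + (0.53/2)·(0.363422 + (-0.233360)) = 0.472276
x=1.060000, p=0.472276:
  k1 = f(1.060000, 0.472276) = -0.043583
  k2 = f(1.590000, 0.449177) = -0.231085
  p ← 0.472276 + (0.53/2)·(-0.043583 + (-0.231085)) = 0.399489
p(1.59) ≈ 0.3995

0.3995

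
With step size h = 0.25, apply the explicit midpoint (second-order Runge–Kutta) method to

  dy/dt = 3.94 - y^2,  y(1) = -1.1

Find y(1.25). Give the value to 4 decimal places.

Midpoint: k1 = f(t_n, y_n); k2 = f(t_n + h/2, y_n + (h/2)·k1); y_{n+1} = y_n + h·k2.
t=1.000000, y=-1.100000:
  k1 = f(1.000000, -1.100000) = 2.730000
  k2 = f(1.125000, -0.758750) = 3.364298
  y ← -1.100000 + 0.25·3.364298 = -0.258925
y(1.25) ≈ -0.2589

-0.2589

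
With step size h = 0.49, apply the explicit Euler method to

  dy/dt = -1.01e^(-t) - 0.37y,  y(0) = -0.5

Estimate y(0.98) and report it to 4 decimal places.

Euler: y_{n+1} = y_n + h·f(t_n, y_n).
t=0.000000, y=-0.500000: f=-0.825000 → y ← -0.500000 + 0.49·(-0.825000) = -0.904250
t=0.490000, y=-0.904250: f=-0.284180 → y ← -0.904250 + 0.49·(-0.284180) = -1.043498
y(0.98) ≈ -1.0435

-1.0435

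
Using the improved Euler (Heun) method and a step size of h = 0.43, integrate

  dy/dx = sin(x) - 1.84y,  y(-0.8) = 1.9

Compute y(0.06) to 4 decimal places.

0.4566

Heun: k1 = f(x_n, y_n); k2 = f(x_n + h, y_n + h·k1); y_{n+1} = y_n + (h/2)·(k1 + k2).
x=-0.800000, y=1.900000:
  k1 = f(-0.800000, 1.900000) = -4.213356
  k2 = f(-0.370000, 0.088257) = -0.524008
  y ← 1.900000 + (0.43/2)·(-4.213356 + (-0.524008)) = 0.881467
x=-0.370000, y=0.881467:
  k1 = f(-0.370000, 0.881467) = -1.983514
  k2 = f(0.060000, 0.028556) = 0.007422
  y ← 0.881467 + (0.43/2)·(-1.983514 + 0.007422) = 0.456607
y(0.06) ≈ 0.4566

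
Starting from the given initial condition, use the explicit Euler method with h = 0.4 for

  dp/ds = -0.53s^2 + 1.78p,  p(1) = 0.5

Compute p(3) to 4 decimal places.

Euler: p_{n+1} = p_n + h·f(s_n, p_n).
s=1.000000, p=0.500000: f=0.360000 → p ← 0.500000 + 0.4·0.360000 = 0.644000
s=1.400000, p=0.644000: f=0.107520 → p ← 0.644000 + 0.4·0.107520 = 0.687008
s=1.800000, p=0.687008: f=-0.494326 → p ← 0.687008 + 0.4·(-0.494326) = 0.489278
s=2.200000, p=0.489278: f=-1.694286 → p ← 0.489278 + 0.4·(-1.694286) = -0.188437
s=2.600000, p=-0.188437: f=-3.918217 → p ← -0.188437 + 0.4·(-3.918217) = -1.755723
p(3) ≈ -1.7557

-1.7557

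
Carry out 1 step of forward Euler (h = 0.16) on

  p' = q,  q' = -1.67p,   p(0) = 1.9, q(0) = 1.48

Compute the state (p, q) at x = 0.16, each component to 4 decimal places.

Euler on (p,q): p_{n+1} = p_n + h·p', q_{n+1} = q_n + h·q'.
0.000000: (1.900000, 1.480000); f=(1.480000, -3.173000) → (2.136800, 0.972320)
(p(0.16), q(0.16)) ≈ (2.1368, 0.9723)

2.1368, 0.9723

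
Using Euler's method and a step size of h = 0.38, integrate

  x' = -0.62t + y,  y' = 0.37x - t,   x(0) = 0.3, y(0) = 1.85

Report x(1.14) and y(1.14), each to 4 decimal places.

Euler on (x,y): x_{n+1} = x_n + h·x', y_{n+1} = y_n + h·y'.
0.000000: (0.300000, 1.850000); f=(1.850000, 0.111000) → (1.003000, 1.892180)
0.380000: (1.003000, 1.892180); f=(1.656580, -0.008890) → (1.632500, 1.888802)
0.760000: (1.632500, 1.888802); f=(1.417602, -0.155975) → (2.171189, 1.829531)
(x(1.14), y(1.14)) ≈ (2.1712, 1.8295)

2.1712, 1.8295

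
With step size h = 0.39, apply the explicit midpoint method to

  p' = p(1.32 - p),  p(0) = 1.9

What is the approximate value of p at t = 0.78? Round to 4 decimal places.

1.5210

Midpoint: k1 = f(t_n, p_n); k2 = f(t_n + h/2, p_n + (h/2)·k1); p_{n+1} = p_n + h·k2.
t=0.000000, p=1.900000:
  k1 = f(0.000000, 1.900000) = -1.102000
  k2 = f(0.195000, 1.685110) = -0.615251
  p ← 1.900000 + 0.39·(-0.615251) = 1.660052
t=0.390000, p=1.660052:
  k1 = f(0.390000, 1.660052) = -0.564505
  k2 = f(0.585000, 1.549974) = -0.356454
  p ← 1.660052 + 0.39·(-0.356454) = 1.521035
p(0.78) ≈ 1.5210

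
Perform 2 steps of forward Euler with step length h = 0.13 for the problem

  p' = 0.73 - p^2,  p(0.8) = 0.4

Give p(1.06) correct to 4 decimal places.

0.5398

Euler: p_{n+1} = p_n + h·f(x_n, p_n).
x=0.800000, p=0.400000: f=0.570000 → p ← 0.400000 + 0.13·0.570000 = 0.474100
x=0.930000, p=0.474100: f=0.505229 → p ← 0.474100 + 0.13·0.505229 = 0.539780
p(1.06) ≈ 0.5398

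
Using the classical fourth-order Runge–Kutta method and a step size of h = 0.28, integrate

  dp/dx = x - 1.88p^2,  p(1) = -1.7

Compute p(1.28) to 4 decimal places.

-7.2583

RK4: k1 = f(x_n, p_n); k2 = f(x_n + h/2, p_n + (h/2)·k1); k3 = f(x_n + h/2, p_n + (h/2)·k2); k4 = f(x_n + h, p_n + h·k3); p_{n+1} = p_n + (h/6)·(k1 + 2k2 + 2k3 + k4).
x=1.000000, p=-1.700000:
  k1 = f(1.000000, -1.700000) = -4.433200
  k2 = f(1.140000, -2.320648) = -8.984565
  k3 = f(1.140000, -2.957839) = -15.307767
  k4 = f(1.280000, -5.986175) = -66.088465
  p ← -1.700000 + (0.28/6)·(k1 + 2k2 + 2k3 + k4) = -7.258295
p(1.28) ≈ -7.2583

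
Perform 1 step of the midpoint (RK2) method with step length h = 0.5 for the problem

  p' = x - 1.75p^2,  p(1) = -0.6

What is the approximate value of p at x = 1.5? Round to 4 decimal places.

Midpoint: k1 = f(x_n, p_n); k2 = f(x_n + h/2, p_n + (h/2)·k1); p_{n+1} = p_n + h·k2.
x=1.000000, p=-0.600000:
  k1 = f(1.000000, -0.600000) = 0.370000
  k2 = f(1.250000, -0.507500) = 0.799277
  p ← -0.600000 + 0.5·0.799277 = -0.200362
p(1.5) ≈ -0.2004

-0.2004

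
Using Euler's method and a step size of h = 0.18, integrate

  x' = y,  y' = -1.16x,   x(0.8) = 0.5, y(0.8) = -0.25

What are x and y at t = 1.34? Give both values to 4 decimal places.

Euler on (x,y): x_{n+1} = x_n + h·x', y_{n+1} = y_n + h·y'.
0.800000: (0.500000, -0.250000); f=(-0.250000, -0.580000) → (0.455000, -0.354400)
0.980000: (0.455000, -0.354400); f=(-0.354400, -0.527800) → (0.391208, -0.449404)
1.160000: (0.391208, -0.449404); f=(-0.449404, -0.453801) → (0.310315, -0.531088)
(x(1.34), y(1.34)) ≈ (0.3103, -0.5311)

0.3103, -0.5311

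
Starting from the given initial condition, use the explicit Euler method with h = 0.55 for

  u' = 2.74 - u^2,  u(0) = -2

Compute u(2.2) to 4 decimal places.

-203.0072

Euler: u_{n+1} = u_n + h·f(x_n, u_n).
x=0.000000, u=-2.000000: f=-1.260000 → u ← -2.000000 + 0.55·(-1.260000) = -2.693000
x=0.550000, u=-2.693000: f=-4.512249 → u ← -2.693000 + 0.55·(-4.512249) = -5.174737
x=1.100000, u=-5.174737: f=-24.037903 → u ← -5.174737 + 0.55·(-24.037903) = -18.395583
x=1.650000, u=-18.395583: f=-335.657486 → u ← -18.395583 + 0.55·(-335.657486) = -203.007201
u(2.2) ≈ -203.0072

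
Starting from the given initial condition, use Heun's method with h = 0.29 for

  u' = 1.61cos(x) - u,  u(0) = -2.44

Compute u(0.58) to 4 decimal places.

Heun: k1 = f(x_n, u_n); k2 = f(x_n + h, u_n + h·k1); u_{n+1} = u_n + (h/2)·(k1 + k2).
x=0.000000, u=-2.440000:
  k1 = f(0.000000, -2.440000) = 4.050000
  k2 = f(0.290000, -1.265500) = 2.808273
  u ← -2.440000 + (0.29/2)·(4.050000 + 2.808273) = -1.445550
x=0.290000, u=-1.445550:
  k1 = f(0.290000, -1.445550) = 2.988323
  k2 = f(0.580000, -0.578937) = 1.925642
  u ← -1.445550 + (0.29/2)·(2.988323 + 1.925642) = -0.733026
u(0.58) ≈ -0.7330

-0.7330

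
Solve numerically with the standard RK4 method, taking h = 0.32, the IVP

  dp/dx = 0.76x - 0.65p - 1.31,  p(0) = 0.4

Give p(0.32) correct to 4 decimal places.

RK4: k1 = f(x_n, p_n); k2 = f(x_n + h/2, p_n + (h/2)·k1); k3 = f(x_n + h/2, p_n + (h/2)·k2); k4 = f(x_n + h, p_n + h·k3); p_{n+1} = p_n + (h/6)·(k1 + 2k2 + 2k3 + k4).
x=0.000000, p=0.400000:
  k1 = f(0.000000, 0.400000) = -1.570000
  k2 = f(0.160000, 0.148800) = -1.285120
  k3 = f(0.160000, 0.194381) = -1.314748
  k4 = f(0.320000, -0.020719) = -1.053333
  p ← 0.400000 + (0.32/6)·(k1 + 2k2 + 2k3 + k4) = -0.017230
p(0.32) ≈ -0.0172

-0.0172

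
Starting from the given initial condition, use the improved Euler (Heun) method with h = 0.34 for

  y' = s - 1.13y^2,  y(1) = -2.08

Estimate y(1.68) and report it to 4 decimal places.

-40.5103

Heun: k1 = f(s_n, y_n); k2 = f(s_n + h, y_n + h·k1); y_{n+1} = y_n + (h/2)·(k1 + k2).
s=1.000000, y=-2.080000:
  k1 = f(1.000000, -2.080000) = -3.888832
  k2 = f(1.340000, -3.402203) = -11.739732
  y ← -2.080000 + (0.34/2)·(-3.888832 + (-11.739732)) = -4.736856
s=1.340000, y=-4.736856:
  k1 = f(1.340000, -4.736856) = -24.014719
  k2 = f(1.680000, -12.901860) = -186.417541
  y ← -4.736856 + (0.34/2)·(-24.014719 + (-186.417541)) = -40.510340
y(1.68) ≈ -40.5103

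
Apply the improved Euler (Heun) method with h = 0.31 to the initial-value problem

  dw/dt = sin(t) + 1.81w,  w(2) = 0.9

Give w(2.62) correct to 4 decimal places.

3.4890

Heun: k1 = f(t_n, w_n); k2 = f(t_n + h, w_n + h·k1); w_{n+1} = w_n + (h/2)·(k1 + k2).
t=2.000000, w=0.900000:
  k1 = f(2.000000, 0.900000) = 2.538297
  k2 = f(2.310000, 1.686872) = 3.792244
  w ← 0.900000 + (0.31/2)·(2.538297 + 3.792244) = 1.881234
t=2.310000, w=1.881234:
  k1 = f(2.310000, 1.881234) = 4.144039
  k2 = f(2.620000, 3.165886) = 6.228515
  w ← 1.881234 + (0.31/2)·(4.144039 + 6.228515) = 3.488980
w(2.62) ≈ 3.4890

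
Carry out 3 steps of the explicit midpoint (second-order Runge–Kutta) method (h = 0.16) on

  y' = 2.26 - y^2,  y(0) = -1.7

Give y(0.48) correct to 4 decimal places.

-2.4743

Midpoint: k1 = f(x_n, y_n); k2 = f(x_n + h/2, y_n + (h/2)·k1); y_{n+1} = y_n + h·k2.
x=0.000000, y=-1.700000:
  k1 = f(0.000000, -1.700000) = -0.630000
  k2 = f(0.080000, -1.750400) = -0.803900
  y ← -1.700000 + 0.16·(-0.803900) = -1.828624
x=0.160000, y=-1.828624:
  k1 = f(0.160000, -1.828624) = -1.083866
  k2 = f(0.240000, -1.915333) = -1.408502
  y ← -1.828624 + 0.16·(-1.408502) = -2.053984
x=0.320000, y=-2.053984:
  k1 = f(0.320000, -2.053984) = -1.958851
  k2 = f(0.400000, -2.210692) = -2.627161
  y ← -2.053984 + 0.16·(-2.627161) = -2.474330
y(0.48) ≈ -2.4743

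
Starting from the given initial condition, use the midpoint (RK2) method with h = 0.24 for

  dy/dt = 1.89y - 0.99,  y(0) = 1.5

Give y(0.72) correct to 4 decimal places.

Midpoint: k1 = f(t_n, y_n); k2 = f(t_n + h/2, y_n + (h/2)·k1); y_{n+1} = y_n + h·k2.
t=0.000000, y=1.500000:
  k1 = f(0.000000, 1.500000) = 1.845000
  k2 = f(0.120000, 1.721400) = 2.263446
  y ← 1.500000 + 0.24·2.263446 = 2.043227
t=0.240000, y=2.043227:
  k1 = f(0.240000, 2.043227) = 2.871699
  k2 = f(0.360000, 2.387831) = 3.523000
  y ← 2.043227 + 0.24·3.523000 = 2.888747
t=0.480000, y=2.888747:
  k1 = f(0.480000, 2.888747) = 4.469732
  k2 = f(0.600000, 3.425115) = 5.483467
  y ← 2.888747 + 0.24·5.483467 = 4.204779
y(0.72) ≈ 4.2048

4.2048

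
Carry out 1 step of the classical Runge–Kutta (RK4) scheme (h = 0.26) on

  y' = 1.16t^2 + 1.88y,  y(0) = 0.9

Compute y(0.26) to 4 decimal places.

1.4748

RK4: k1 = f(t_n, y_n); k2 = f(t_n + h/2, y_n + (h/2)·k1); k3 = f(t_n + h/2, y_n + (h/2)·k2); k4 = f(t_n + h, y_n + h·k3); y_{n+1} = y_n + (h/6)·(k1 + 2k2 + 2k3 + k4).
t=0.000000, y=0.900000:
  k1 = f(0.000000, 0.900000) = 1.692000
  k2 = f(0.130000, 1.119960) = 2.125129
  k3 = f(0.130000, 1.176267) = 2.230985
  k4 = f(0.260000, 1.480056) = 2.860922
  y ← 0.900000 + (0.26/6)·(k1 + 2k2 + 2k3 + k4) = 1.474823
y(0.26) ≈ 1.4748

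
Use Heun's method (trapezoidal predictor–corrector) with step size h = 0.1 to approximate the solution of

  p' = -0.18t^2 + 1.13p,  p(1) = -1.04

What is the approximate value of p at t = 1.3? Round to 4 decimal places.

-1.5426

Heun: k1 = f(t_n, p_n); k2 = f(t_n + h, p_n + h·k1); p_{n+1} = p_n + (h/2)·(k1 + k2).
t=1.000000, p=-1.040000:
  k1 = f(1.000000, -1.040000) = -1.355200
  k2 = f(1.100000, -1.175520) = -1.546138
  p ← -1.040000 + (0.1/2)·(-1.355200 + (-1.546138)) = -1.185067
t=1.100000, p=-1.185067:
  k1 = f(1.100000, -1.185067) = -1.556926
  k2 = f(1.200000, -1.340759) = -1.774258
  p ← -1.185067 + (0.1/2)·(-1.556926 + (-1.774258)) = -1.351626
t=1.200000, p=-1.351626:
  k1 = f(1.200000, -1.351626) = -1.786537
  k2 = f(1.300000, -1.530280) = -2.033416
  p ← -1.351626 + (0.1/2)·(-1.786537 + (-2.033416)) = -1.542624
p(1.3) ≈ -1.5426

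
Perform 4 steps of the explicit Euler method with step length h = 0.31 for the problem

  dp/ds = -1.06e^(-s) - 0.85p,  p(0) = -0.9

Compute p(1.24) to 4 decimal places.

-0.7867

Euler: p_{n+1} = p_n + h·f(s_n, p_n).
s=0.000000, p=-0.900000: f=-0.295000 → p ← -0.900000 + 0.31·(-0.295000) = -0.991450
s=0.310000, p=-0.991450: f=0.065279 → p ← -0.991450 + 0.31·0.065279 = -0.971214
s=0.620000, p=-0.971214: f=0.255310 → p ← -0.971214 + 0.31·0.255310 = -0.892067
s=0.930000, p=-0.892067: f=0.340030 → p ← -0.892067 + 0.31·0.340030 = -0.786658
p(1.24) ≈ -0.7867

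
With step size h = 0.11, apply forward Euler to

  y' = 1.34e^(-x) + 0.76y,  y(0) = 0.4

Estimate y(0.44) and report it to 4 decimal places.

Euler: y_{n+1} = y_n + h·f(x_n, y_n).
x=0.000000, y=0.400000: f=1.644000 → y ← 0.400000 + 0.11·1.644000 = 0.580840
x=0.110000, y=0.580840: f=1.641856 → y ← 0.580840 + 0.11·1.641856 = 0.761444
x=0.220000, y=0.761444: f=1.654073 → y ← 0.761444 + 0.11·1.654073 = 0.943392
x=0.330000, y=0.943392: f=1.680336 → y ← 0.943392 + 0.11·1.680336 = 1.128229
y(0.44) ≈ 1.1282

1.1282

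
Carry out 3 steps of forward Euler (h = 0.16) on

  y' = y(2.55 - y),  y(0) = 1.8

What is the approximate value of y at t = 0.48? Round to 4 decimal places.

2.3149

Euler: y_{n+1} = y_n + h·f(t_n, y_n).
t=0.000000, y=1.800000: f=1.350000 → y ← 1.800000 + 0.16·1.350000 = 2.016000
t=0.160000, y=2.016000: f=1.076544 → y ← 2.016000 + 0.16·1.076544 = 2.188247
t=0.320000, y=2.188247: f=0.791605 → y ← 2.188247 + 0.16·0.791605 = 2.314904
y(0.48) ≈ 2.3149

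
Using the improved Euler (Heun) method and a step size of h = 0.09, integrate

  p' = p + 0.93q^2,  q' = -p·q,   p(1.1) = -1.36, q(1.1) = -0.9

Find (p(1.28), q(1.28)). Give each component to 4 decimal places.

-1.4381, -1.1588

Heun on (p,q): k1 = f(t_n, state_n); k2 = f(t_n + h, state_n + h·k1); state_{n+1} = state_n + (h/2)·(k1 + k2).
1.100000: (-1.360000, -0.900000)
  k1 = (-0.606700, -1.224000)
  predictor → (-1.414603, -1.010160)
  k2 = (-0.465609, -1.428975)
  → (-1.408254, -1.019384)
1.190000: (-1.408254, -1.019384)
  k1 = (-0.441850, -1.435551)
  predictor → (-1.448020, -1.148584)
  k2 = (-0.221123, -1.663172)
  → (-1.438088, -1.158826)
(p(1.28), q(1.28)) ≈ (-1.4381, -1.1588)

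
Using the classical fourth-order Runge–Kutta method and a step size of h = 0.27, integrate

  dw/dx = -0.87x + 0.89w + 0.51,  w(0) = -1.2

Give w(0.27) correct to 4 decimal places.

RK4: k1 = f(x_n, w_n); k2 = f(x_n + h/2, w_n + (h/2)·k1); k3 = f(x_n + h/2, w_n + (h/2)·k2); k4 = f(x_n + h, w_n + h·k3); w_{n+1} = w_n + (h/6)·(k1 + 2k2 + 2k3 + k4).
x=0.000000, w=-1.200000:
  k1 = f(0.000000, -1.200000) = -0.558000
  k2 = f(0.135000, -1.275330) = -0.742494
  k3 = f(0.135000, -1.300237) = -0.764661
  k4 = f(0.270000, -1.406458) = -0.976648
  w ← -1.200000 + (0.27/6)·(k1 + 2k2 + 2k3 + k4) = -1.404703
w(0.27) ≈ -1.4047

-1.4047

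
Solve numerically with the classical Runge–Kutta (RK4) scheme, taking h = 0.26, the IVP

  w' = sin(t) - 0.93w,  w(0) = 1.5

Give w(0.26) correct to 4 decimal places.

RK4: k1 = f(t_n, w_n); k2 = f(t_n + h/2, w_n + (h/2)·k1); k3 = f(t_n + h/2, w_n + (h/2)·k2); k4 = f(t_n + h, w_n + h·k3); w_{n+1} = w_n + (h/6)·(k1 + 2k2 + 2k3 + k4).
t=0.000000, w=1.500000:
  k1 = f(0.000000, 1.500000) = -1.395000
  k2 = f(0.130000, 1.318650) = -1.096710
  k3 = f(0.130000, 1.357428) = -1.132774
  k4 = f(0.260000, 1.205479) = -0.864015
  w ← 1.500000 + (0.26/6)·(k1 + 2k2 + 2k3 + k4) = 1.208887
w(0.26) ≈ 1.2089

1.2089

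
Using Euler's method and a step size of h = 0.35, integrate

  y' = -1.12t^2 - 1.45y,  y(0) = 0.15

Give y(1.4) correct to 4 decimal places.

Euler: y_{n+1} = y_n + h·f(t_n, y_n).
t=0.000000, y=0.150000: f=-0.217500 → y ← 0.150000 + 0.35·(-0.217500) = 0.073875
t=0.350000, y=0.073875: f=-0.244319 → y ← 0.073875 + 0.35·(-0.244319) = -0.011637
t=0.700000, y=-0.011637: f=-0.531927 → y ← -0.011637 + 0.35·(-0.531927) = -0.197811
t=1.050000, y=-0.197811: f=-0.947974 → y ← -0.197811 + 0.35·(-0.947974) = -0.529602
y(1.4) ≈ -0.5296

-0.5296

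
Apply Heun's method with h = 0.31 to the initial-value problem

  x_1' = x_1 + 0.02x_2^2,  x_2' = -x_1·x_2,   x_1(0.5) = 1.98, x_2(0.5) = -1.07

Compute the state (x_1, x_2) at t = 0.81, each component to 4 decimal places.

Heun on (x_1,x_2): k1 = f(t_n, state_n); k2 = f(t_n + h, state_n + h·k1); state_{n+1} = state_n + (h/2)·(k1 + k2).
0.500000: (1.980000, -1.070000)
  k1 = (2.002898, 2.118600)
  predictor → (2.600898, -0.413234)
  k2 = (2.604314, 1.074780)
  → (2.694118, -0.575026)
(x_1(0.81), x_2(0.81)) ≈ (2.6941, -0.5750)

2.6941, -0.5750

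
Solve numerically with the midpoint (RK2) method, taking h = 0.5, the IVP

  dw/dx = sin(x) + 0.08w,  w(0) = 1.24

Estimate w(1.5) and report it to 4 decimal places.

2.3747

Midpoint: k1 = f(x_n, w_n); k2 = f(x_n + h/2, w_n + (h/2)·k1); w_{n+1} = w_n + h·k2.
x=0.000000, w=1.240000:
  k1 = f(0.000000, 1.240000) = 0.099200
  k2 = f(0.250000, 1.264800) = 0.348588
  w ← 1.240000 + 0.5·0.348588 = 1.414294
x=0.500000, w=1.414294:
  k1 = f(0.500000, 1.414294) = 0.592569
  k2 = f(0.750000, 1.562436) = 0.806634
  w ← 1.414294 + 0.5·0.806634 = 1.817611
x=1.000000, w=1.817611:
  k1 = f(1.000000, 1.817611) = 0.986880
  k2 = f(1.250000, 2.064331) = 1.114131
  w ← 1.817611 + 0.5·1.114131 = 2.374676
w(1.5) ≈ 2.3747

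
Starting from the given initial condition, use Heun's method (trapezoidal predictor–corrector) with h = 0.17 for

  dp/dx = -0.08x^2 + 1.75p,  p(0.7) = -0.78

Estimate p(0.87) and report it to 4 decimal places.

-1.0560

Heun: k1 = f(x_n, p_n); k2 = f(x_n + h, p_n + h·k1); p_{n+1} = p_n + (h/2)·(k1 + k2).
x=0.700000, p=-0.780000:
  k1 = f(0.700000, -0.780000) = -1.404200
  k2 = f(0.870000, -1.018714) = -1.843302
  p ← -0.780000 + (0.17/2)·(-1.404200 + (-1.843302)) = -1.056038
p(0.87) ≈ -1.0560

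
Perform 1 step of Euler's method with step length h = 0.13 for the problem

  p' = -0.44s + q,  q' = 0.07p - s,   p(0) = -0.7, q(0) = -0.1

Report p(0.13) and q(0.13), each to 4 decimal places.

Euler on (p,q): p_{n+1} = p_n + h·p', q_{n+1} = q_n + h·q'.
0.000000: (-0.700000, -0.100000); f=(-0.100000, -0.049000) → (-0.713000, -0.106370)
(p(0.13), q(0.13)) ≈ (-0.7130, -0.1064)

-0.7130, -0.1064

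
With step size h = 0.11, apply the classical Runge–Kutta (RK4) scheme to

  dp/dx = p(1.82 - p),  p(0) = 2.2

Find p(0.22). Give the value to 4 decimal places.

2.0582

RK4: k1 = f(x_n, p_n); k2 = f(x_n + h/2, p_n + (h/2)·k1); k3 = f(x_n + h/2, p_n + (h/2)·k2); k4 = f(x_n + h, p_n + h·k3); p_{n+1} = p_n + (h/6)·(k1 + 2k2 + 2k3 + k4).
x=0.000000, p=2.200000:
  k1 = f(0.000000, 2.200000) = -0.836000
  k2 = f(0.055000, 2.154020) = -0.719486
  k3 = f(0.055000, 2.160428) = -0.735471
  k4 = f(0.110000, 2.119098) = -0.633818
  p ← 2.200000 + (0.11/6)·(k1 + 2k2 + 2k3 + k4) = 2.119705
x=0.110000, p=2.119705:
  k1 = f(0.110000, 2.119705) = -0.635286
  k2 = f(0.165000, 2.084764) = -0.551971
  k3 = f(0.165000, 2.089347) = -0.562758
  k4 = f(0.220000, 2.057802) = -0.489348
  p ← 2.119705 + (0.11/6)·(k1 + 2k2 + 2k3 + k4) = 2.058213
p(0.22) ≈ 2.0582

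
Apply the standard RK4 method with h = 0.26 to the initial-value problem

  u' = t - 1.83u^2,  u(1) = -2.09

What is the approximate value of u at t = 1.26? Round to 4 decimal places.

RK4: k1 = f(t_n, u_n); k2 = f(t_n + h/2, u_n + (h/2)·k1); k3 = f(t_n + h/2, u_n + (h/2)·k2); k4 = f(t_n + h, u_n + h·k3); u_{n+1} = u_n + (h/6)·(k1 + 2k2 + 2k3 + k4).
t=1.000000, u=-2.090000:
  k1 = f(1.000000, -2.090000) = -6.993623
  k2 = f(1.130000, -2.999171) = -15.330899
  k3 = f(1.130000, -4.083017) = -29.377978
  k4 = f(1.260000, -9.728274) = -171.929961
  u ← -2.090000 + (0.26/6)·(k1 + 2k2 + 2k3 + k4) = -13.718125
u(1.26) ≈ -13.7181

-13.7181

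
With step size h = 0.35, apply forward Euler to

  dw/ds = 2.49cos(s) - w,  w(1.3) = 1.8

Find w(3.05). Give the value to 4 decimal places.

-1.1077

Euler: w_{n+1} = w_n + h·f(s_n, w_n).
s=1.300000, w=1.800000: f=-1.133928 → w ← 1.800000 + 0.35·(-1.133928) = 1.403125
s=1.650000, w=1.403125: f=-1.600136 → w ← 1.403125 + 0.35·(-1.600136) = 0.843078
s=2.000000, w=0.843078: f=-1.879283 → w ← 0.843078 + 0.35·(-1.879283) = 0.185328
s=2.350000, w=0.185328: f=-1.935084 → w ← 0.185328 + 0.35·(-1.935084) = -0.491951
s=2.700000, w=-0.491951: f=-1.759189 → w ← -0.491951 + 0.35·(-1.759189) = -1.107667
w(3.05) ≈ -1.1077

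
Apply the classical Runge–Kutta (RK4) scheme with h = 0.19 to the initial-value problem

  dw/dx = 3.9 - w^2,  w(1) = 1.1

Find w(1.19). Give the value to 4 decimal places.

1.5066

RK4: k1 = f(x_n, w_n); k2 = f(x_n + h/2, w_n + (h/2)·k1); k3 = f(x_n + h/2, w_n + (h/2)·k2); k4 = f(x_n + h, w_n + h·k3); w_{n+1} = w_n + (h/6)·(k1 + 2k2 + 2k3 + k4).
x=1.000000, w=1.100000:
  k1 = f(1.000000, 1.100000) = 2.690000
  k2 = f(1.095000, 1.355550) = 2.062484
  k3 = f(1.095000, 1.295936) = 2.220550
  k4 = f(1.190000, 1.521904) = 1.583807
  w ← 1.100000 + (0.19/6)·(k1 + 2k2 + 2k3 + k4) = 1.506596
w(1.19) ≈ 1.5066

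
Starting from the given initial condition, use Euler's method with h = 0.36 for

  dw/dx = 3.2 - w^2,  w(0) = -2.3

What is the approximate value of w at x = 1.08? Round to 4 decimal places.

-14.0424

Euler: w_{n+1} = w_n + h·f(x_n, w_n).
x=0.000000, w=-2.300000: f=-2.090000 → w ← -2.300000 + 0.36·(-2.090000) = -3.052400
x=0.360000, w=-3.052400: f=-6.117146 → w ← -3.052400 + 0.36·(-6.117146) = -5.254572
x=0.720000, w=-5.254572: f=-24.410532 → w ← -5.254572 + 0.36·(-24.410532) = -14.042364
w(1.08) ≈ -14.0424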